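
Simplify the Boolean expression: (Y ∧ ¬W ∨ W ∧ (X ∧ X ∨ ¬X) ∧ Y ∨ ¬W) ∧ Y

Y

(Y ∧ ¬W ∨ W ∧ (X ∧ X ∨ ¬X) ∧ Y ∨ ¬W) ∧ Y
= (Y ∧ ¬W ∨ W ∧ (X ∨ ¬X) ∧ Y ∨ ¬W) ∧ Y   — idempotence
= (Y ∧ ¬W ∨ W ∧ Y ∨ ¬W) ∧ Y   — complement / identity
= (Y ∨ ¬W) ∧ Y   — distribution
= Y   — absorption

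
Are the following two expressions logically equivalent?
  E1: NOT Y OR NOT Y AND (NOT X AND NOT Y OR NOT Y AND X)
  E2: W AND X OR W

No

E1: NOT Y OR NOT Y AND (NOT X AND NOT Y OR NOT Y AND X)
    = NOT Y OR NOT Y AND NOT Y   (distribution)
    = NOT Y OR NOT Y   (idempotence)
    = NOT Y   (idempotence)
E2: W AND X OR W
    = W   (absorption)
These differ: at W=0, X=0, Y=0, E1 = 1 but E2 = 0.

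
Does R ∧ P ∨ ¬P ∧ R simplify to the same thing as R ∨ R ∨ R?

Yes

E1: R ∧ P ∨ ¬P ∧ R
    = R   (distribution)
E2: R ∨ R ∨ R
    = R ∨ R   (idempotence)
    = R   (idempotence)
Both reduce to R, so they are equivalent.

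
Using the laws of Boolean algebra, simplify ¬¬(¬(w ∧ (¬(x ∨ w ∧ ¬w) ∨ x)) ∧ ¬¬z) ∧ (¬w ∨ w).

¬w ∧ z

¬¬(¬(w ∧ (¬(x ∨ w ∧ ¬w) ∨ x)) ∧ ¬¬z) ∧ (¬w ∨ w)
= ¬¬(¬(w ∧ (¬(x ∨ w ∧ ¬w) ∨ x)) ∧ ¬¬z)
= ¬¬(¬(w ∧ (¬x ∨ x)) ∧ ¬¬z)
= ¬¬(¬w ∧ ¬¬z)
= ¬¬(¬w ∧ z)
= ¬w ∧ z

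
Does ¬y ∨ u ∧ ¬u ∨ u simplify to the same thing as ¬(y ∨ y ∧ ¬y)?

No

E1: ¬y ∨ u ∧ ¬u ∨ u
    = ¬y ∨ u   [complement / identity]
E2: ¬(y ∨ y ∧ ¬y)
    = ¬y   [complement / identity]
These differ: at u=1, y=1, E1 = 1 but E2 = 0.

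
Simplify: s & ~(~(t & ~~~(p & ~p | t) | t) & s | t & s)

0

s & ~(~(t & ~~~(p & ~p | t) | t) & s | t & s)
= s & ~(~(t & ~~~t | t) & s | t & s)   — complement / identity
= s & ~(~(t & ~t | t) & s | t & s)   — double negation
= s & ~(~t & s | t & s)   — complement / identity
= s & ~s   — distribution
= 0   — complement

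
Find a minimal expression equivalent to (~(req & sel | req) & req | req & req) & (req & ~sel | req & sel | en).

req

(~(req & sel | req) & req | req & req) & (req & ~sel | req & sel | en)
= (~req & req | req & req) & (req & ~sel | req & sel | en)
= (~req & req | req & req) & (req | en)
= req & (req | en)
= req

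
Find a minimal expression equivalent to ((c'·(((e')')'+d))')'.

((c'·(((e')')'+d))')'
= c'·(((e')')'+d)   — double negation
= c'·(e'+d)   — double negation

c'·(e'+d)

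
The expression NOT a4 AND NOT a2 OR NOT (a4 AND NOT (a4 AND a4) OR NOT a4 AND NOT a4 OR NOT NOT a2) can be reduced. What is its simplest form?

NOT a2

NOT a4 AND NOT a2 OR NOT (a4 AND NOT (a4 AND a4) OR NOT a4 AND NOT a4 OR NOT NOT a2)
= NOT a4 AND NOT a2 OR NOT (a4 AND NOT a4 OR NOT a4 AND NOT a4 OR NOT NOT a2)   — idempotence
= NOT a4 AND NOT a2 OR NOT (NOT a4 OR NOT NOT a2)   — distribution
= NOT a4 AND NOT a2 OR a4 AND NOT a2   — De Morgan
= NOT a2   — distribution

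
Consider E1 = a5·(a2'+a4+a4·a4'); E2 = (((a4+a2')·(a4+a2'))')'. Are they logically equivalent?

No

E1: a5·(a2'+a4+a4·a4')
    = a5·(a2'+a4)   [complement / identity]
E2: (((a4+a2')·(a4+a2'))')'
    = (a4+a2')·(a4+a2')   [double negation]
    = a4+a2'   [idempotence]
These differ: at a2=0, a4=0, a5=0, E1 = 0 but E2 = 1.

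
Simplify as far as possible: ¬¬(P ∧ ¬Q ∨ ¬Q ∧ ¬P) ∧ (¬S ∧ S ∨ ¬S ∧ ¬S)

¬¬(P ∧ ¬Q ∨ ¬Q ∧ ¬P) ∧ (¬S ∧ S ∨ ¬S ∧ ¬S)
= ¬¬¬Q ∧ (¬S ∧ S ∨ ¬S ∧ ¬S)
= ¬¬¬Q ∧ ¬S
= ¬Q ∧ ¬S

¬Q ∧ ¬S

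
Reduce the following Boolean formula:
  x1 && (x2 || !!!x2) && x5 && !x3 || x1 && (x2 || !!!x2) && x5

x1 && x5

x1 && (x2 || !!!x2) && x5 && !x3 || x1 && (x2 || !!!x2) && x5
= x1 && (x2 || !!!x2) && x5   [absorption]
= x1 && (x2 || !x2) && x5   [double negation]
= x1 && x5   [complement / identity]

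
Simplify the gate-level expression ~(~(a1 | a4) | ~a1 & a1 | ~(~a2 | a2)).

~(~(a1 | a4) | ~a1 & a1 | ~(~a2 | a2))
= ~(~(a1 | a4) | ~(~a2 | a2))
= (a1 | a4) & (~a2 | a2)
= a1 | a4

a1 | a4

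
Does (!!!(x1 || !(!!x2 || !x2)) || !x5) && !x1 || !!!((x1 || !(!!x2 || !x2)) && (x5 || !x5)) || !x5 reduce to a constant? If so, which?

no

(!!!(x1 || !(!!x2 || !x2)) || !x5) && !x1 || !!!((x1 || !(!!x2 || !x2)) && (x5 || !x5)) || !x5
= (!!!(x1 || !(!!x2 || !x2)) || !x5) && !x1 || !!!(x1 || !(!!x2 || !x2)) || !x5   [complement / identity]
= !!!(x1 || !(!!x2 || !x2)) || !x5   [absorption]
= !!!(x1 || !x2 && x2) || !x5   [De Morgan]
= !!!x1 || !x5   [complement / identity]
= !x1 || !x5   [double negation]
This depends on x1, x5, so it is not a constant.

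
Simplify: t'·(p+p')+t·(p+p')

t'·(p+p')+t·(p+p')
= (t'+t)·(p+p')   (distribution)
= t'+t   (complement / identity)
= 1   (complement)

1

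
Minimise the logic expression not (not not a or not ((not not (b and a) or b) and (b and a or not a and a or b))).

not a and b

not (not not a or not ((not not (b and a) or b) and (b and a or not a and a or b)))
= not (not not a or not ((not not (b and a) or b) and (b and a or b)))   [complement / identity]
= not (not not a or not ((b and a or b) and (b and a or b)))   [double negation]
= not (not not a or not (b and a or b))   [idempotence]
= not (not not a or not b)   [absorption]
= not a and b   [De Morgan]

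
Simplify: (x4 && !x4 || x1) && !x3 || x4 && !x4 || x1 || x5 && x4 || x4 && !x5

(x4 && !x4 || x1) && !x3 || x4 && !x4 || x1 || x5 && x4 || x4 && !x5
= (x4 && !x4 || x1) && !x3 || x4 && !x4 || x1 || x4   — distribution
= x4 && !x4 || x1 || x4   — absorption
= x1 || x4   — complement / identity

x1 || x4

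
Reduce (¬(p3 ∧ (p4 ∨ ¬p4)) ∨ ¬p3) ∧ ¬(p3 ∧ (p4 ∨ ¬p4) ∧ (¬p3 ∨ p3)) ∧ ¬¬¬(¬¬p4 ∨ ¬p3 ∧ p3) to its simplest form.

¬p3 ∧ ¬p4

(¬(p3 ∧ (p4 ∨ ¬p4)) ∨ ¬p3) ∧ ¬(p3 ∧ (p4 ∨ ¬p4) ∧ (¬p3 ∨ p3)) ∧ ¬¬¬(¬¬p4 ∨ ¬p3 ∧ p3)
= (¬(p3 ∧ (p4 ∨ ¬p4)) ∨ ¬p3) ∧ ¬(p3 ∧ (p4 ∨ ¬p4) ∧ (¬p3 ∨ p3)) ∧ ¬¬¬(p4 ∨ ¬p3 ∧ p3)   [double negation]
= (¬(p3 ∧ (p4 ∨ ¬p4)) ∨ ¬p3) ∧ ¬(p3 ∧ (p4 ∨ ¬p4)) ∧ ¬¬¬(p4 ∨ ¬p3 ∧ p3)   [complement / identity]
= ¬(p3 ∧ (p4 ∨ ¬p4)) ∧ ¬¬¬(p4 ∨ ¬p3 ∧ p3)   [absorption]
= ¬p3 ∧ ¬¬¬(p4 ∨ ¬p3 ∧ p3)   [complement / identity]
= ¬p3 ∧ ¬(p4 ∨ ¬p3 ∧ p3)   [double negation]
= ¬p3 ∧ ¬p4   [complement / identity]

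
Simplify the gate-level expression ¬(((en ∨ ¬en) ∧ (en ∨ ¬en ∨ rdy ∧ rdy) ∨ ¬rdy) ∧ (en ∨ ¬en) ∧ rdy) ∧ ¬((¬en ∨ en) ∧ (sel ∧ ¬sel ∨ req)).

¬(((en ∨ ¬en) ∧ (en ∨ ¬en ∨ rdy ∧ rdy) ∨ ¬rdy) ∧ (en ∨ ¬en) ∧ rdy) ∧ ¬((¬en ∨ en) ∧ (sel ∧ ¬sel ∨ req))
= ¬(((en ∨ ¬en) ∧ (en ∨ ¬en ∨ rdy ∧ rdy) ∨ ¬rdy) ∧ (en ∨ ¬en) ∧ rdy) ∧ ¬((¬en ∨ en) ∧ req)   — complement / identity
= ¬(((en ∨ ¬en) ∧ (en ∨ ¬en ∨ rdy) ∨ ¬rdy) ∧ (en ∨ ¬en) ∧ rdy) ∧ ¬((¬en ∨ en) ∧ req)   — idempotence
= ¬((en ∨ ¬en ∨ ¬rdy) ∧ (en ∨ ¬en) ∧ rdy) ∧ ¬((¬en ∨ en) ∧ req)   — absorption
= ¬((en ∨ ¬en) ∧ rdy) ∧ ¬((¬en ∨ en) ∧ req)   — absorption
= ¬rdy ∧ ¬((¬en ∨ en) ∧ req)   — complement / identity
= ¬rdy ∧ ¬req   — complement / identity

¬rdy ∧ ¬req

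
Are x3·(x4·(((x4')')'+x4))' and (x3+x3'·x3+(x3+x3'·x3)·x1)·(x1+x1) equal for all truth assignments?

No

E1: x3·(x4·(((x4')')'+x4))'
    = x3·(x4·(x4'+x4))'
    = x3·x4'
E2: (x3+x3'·x3+(x3+x3'·x3)·x1)·(x1+x1)
    = (x3+x3'·x3)·(x1+x1)
    = (x3+x3'·x3)·x1
    = x3·x1
These differ: at x1=0, x3=1, x4=0, E1 = 1 but E2 = 0.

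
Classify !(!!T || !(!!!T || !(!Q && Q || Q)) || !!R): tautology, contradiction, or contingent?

contingent

!(!!T || !(!!!T || !(!Q && Q || Q)) || !!R)
= !(!!T || !!T && (!Q && Q || Q) || !!R)
= !(!!T || !!T && Q || !!R)
= !(!!T || !!R)
= !T && !R
This depends on R, T, so it is not a constant.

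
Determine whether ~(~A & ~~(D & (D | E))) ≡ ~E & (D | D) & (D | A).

No

E1: ~(~A & ~~(D & (D | E)))
    = A | ~(D & (D | E))   — De Morgan
    = A | ~D   — absorption
E2: ~E & (D | D) & (D | A)
    = ~E & (D | D & A)   — distribution
    = ~E & D   — absorption
These differ: at A=1, D=0, E=1, E1 = 1 but E2 = 0.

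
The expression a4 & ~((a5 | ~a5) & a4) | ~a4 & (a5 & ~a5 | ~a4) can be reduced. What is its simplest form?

~a4

a4 & ~((a5 | ~a5) & a4) | ~a4 & (a5 & ~a5 | ~a4)
= a4 & ~((a5 | ~a5) & a4) | ~a4 & ~a4
= a4 & ~a4 | ~a4 & ~a4
= ~a4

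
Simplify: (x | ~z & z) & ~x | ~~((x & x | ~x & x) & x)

(x | ~z & z) & ~x | ~~((x & x | ~x & x) & x)
= x & ~x | ~~((x & x | ~x & x) & x)   — complement / identity
= x & ~x | ~~(x & x)   — distribution
= x & ~x | x & x   — double negation
= x   — distribution

x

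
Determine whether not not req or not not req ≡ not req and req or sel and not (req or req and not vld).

E1: not not req or not not req
    = not not req   (idempotence)
    = req   (double negation)
E2: not req and req or sel and not (req or req and not vld)
    = sel and not (req or req and not vld)   (complement / identity)
    = sel and not req   (absorption)
These differ: at req=1, sel=0, vld=0, E1 = 1 but E2 = 0.

No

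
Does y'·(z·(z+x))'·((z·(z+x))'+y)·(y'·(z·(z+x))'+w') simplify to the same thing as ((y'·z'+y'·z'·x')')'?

Yes

E1: y'·(z·(z+x))'·((z·(z+x))'+y)·(y'·(z·(z+x))'+w')
    = y'·(z·(z+x))'·(y'·(z·(z+x))'+w')   (absorption)
    = y'·(z·(z+x))'   (absorption)
    = y'·z'   (absorption)
E2: ((y'·z'+y'·z'·x')')'
    = ((y'·z')')'   (absorption)
    = y'·z'   (double negation)
Both reduce to y'·z', so they are equivalent.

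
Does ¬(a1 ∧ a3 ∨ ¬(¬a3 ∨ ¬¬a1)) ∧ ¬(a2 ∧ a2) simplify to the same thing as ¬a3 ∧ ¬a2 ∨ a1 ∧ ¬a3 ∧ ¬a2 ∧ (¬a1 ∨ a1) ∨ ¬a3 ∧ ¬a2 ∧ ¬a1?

Yes

E1: ¬(a1 ∧ a3 ∨ ¬(¬a3 ∨ ¬¬a1)) ∧ ¬(a2 ∧ a2)
    = ¬(a1 ∧ a3 ∨ a3 ∧ ¬a1) ∧ ¬(a2 ∧ a2)   (De Morgan)
    = ¬a3 ∧ ¬(a2 ∧ a2)   (distribution)
    = ¬a3 ∧ ¬a2   (idempotence)
E2: ¬a3 ∧ ¬a2 ∨ a1 ∧ ¬a3 ∧ ¬a2 ∧ (¬a1 ∨ a1) ∨ ¬a3 ∧ ¬a2 ∧ ¬a1
    = ¬a3 ∧ ¬a2 ∨ a1 ∧ ¬a3 ∧ ¬a2 ∨ ¬a3 ∧ ¬a2 ∧ ¬a1   (complement / identity)
    = ¬a3 ∧ ¬a2 ∨ ¬a3 ∧ ¬a2   (distribution)
    = ¬a3 ∧ ¬a2   (idempotence)
Both reduce to ¬a3 ∧ ¬a2, so they are equivalent.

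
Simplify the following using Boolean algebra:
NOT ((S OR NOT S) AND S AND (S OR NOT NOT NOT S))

NOT S

NOT ((S OR NOT S) AND S AND (S OR NOT NOT NOT S))
= NOT ((S OR NOT S) AND S AND (S OR NOT S))   — double negation
= NOT ((S OR NOT S) AND S)   — complement / identity
= NOT S   — complement / identity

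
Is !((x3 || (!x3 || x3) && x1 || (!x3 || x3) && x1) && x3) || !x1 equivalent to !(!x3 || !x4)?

E1: !((x3 || (!x3 || x3) && x1 || (!x3 || x3) && x1) && x3) || !x1
    = !((x3 || (!x3 || x3) && x1) && x3) || !x1   [idempotence]
    = !((x3 || x1) && x3) || !x1   [complement / identity]
    = !x3 || !x1   [absorption]
E2: !(!x3 || !x4)
    = x3 && x4   [De Morgan]
These differ: at x1=0, x3=0, x4=0, E1 = 1 but E2 = 0.

No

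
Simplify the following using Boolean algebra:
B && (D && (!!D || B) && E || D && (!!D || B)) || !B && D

B && (D && (!!D || B) && E || D && (!!D || B)) || !B && D
= B && D && (!!D || B) || !B && D
= B && D && (D || B) || !B && D
= B && D || !B && D
= D

D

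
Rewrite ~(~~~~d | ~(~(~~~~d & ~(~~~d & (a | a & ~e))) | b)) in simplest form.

~(~~~~d | ~(~(~~~~d & ~(~~~d & (a | a & ~e))) | b))
= ~(~~~~d | ~(~(~~~~d & ~(~~~d & a)) | b))
= ~(~~~~d | ~(~~~d | ~~~d & a | b))
= ~(~~~~d | ~(~~~d | b))
= ~~~d & (~~~d | b)
= ~~~d
= ~d

~d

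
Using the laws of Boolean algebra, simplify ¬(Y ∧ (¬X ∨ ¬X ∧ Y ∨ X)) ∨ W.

¬(Y ∧ (¬X ∨ ¬X ∧ Y ∨ X)) ∨ W
= ¬(Y ∧ (¬X ∨ X)) ∨ W
= ¬Y ∨ W

¬Y ∨ W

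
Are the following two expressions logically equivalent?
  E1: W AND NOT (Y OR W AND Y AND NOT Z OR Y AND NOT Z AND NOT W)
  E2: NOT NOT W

E1: W AND NOT (Y OR W AND Y AND NOT Z OR Y AND NOT Z AND NOT W)
    = W AND NOT (Y OR Y AND NOT Z)   (distribution)
    = W AND NOT Y   (absorption)
E2: NOT NOT W
    = W   (double negation)
These differ: at W=1, Y=1, Z=0, E1 = 0 but E2 = 1.

No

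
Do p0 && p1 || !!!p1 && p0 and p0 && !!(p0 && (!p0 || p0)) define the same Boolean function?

E1: p0 && p1 || !!!p1 && p0
    = p0 && p1 || !p1 && p0   — double negation
    = p0   — distribution
E2: p0 && !!(p0 && (!p0 || p0))
    = p0 && !!p0   — complement / identity
    = p0 && p0   — double negation
    = p0   — idempotence
Both reduce to p0, so they are equivalent.

Yes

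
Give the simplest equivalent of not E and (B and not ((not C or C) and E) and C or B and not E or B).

not E and (B and not ((not C or C) and E) and C or B and not E or B)
= not E and (B and not E and C or B and not E or B)
= not E and (B and not E or B)
= not E and B

not E and B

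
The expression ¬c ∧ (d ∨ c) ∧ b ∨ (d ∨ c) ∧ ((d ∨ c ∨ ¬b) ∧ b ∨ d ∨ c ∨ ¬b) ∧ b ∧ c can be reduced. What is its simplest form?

(d ∨ c) ∧ b

¬c ∧ (d ∨ c) ∧ b ∨ (d ∨ c) ∧ ((d ∨ c ∨ ¬b) ∧ b ∨ d ∨ c ∨ ¬b) ∧ b ∧ c
= ¬c ∧ (d ∨ c) ∧ b ∨ (d ∨ c) ∧ (d ∨ c ∨ ¬b) ∧ b ∧ c
= ¬c ∧ (d ∨ c) ∧ b ∨ (d ∨ c) ∧ b ∧ c
= (d ∨ c) ∧ b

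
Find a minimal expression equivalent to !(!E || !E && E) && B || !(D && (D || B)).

!(!E || !E && E) && B || !(D && (D || B))
= !!E && B || !(D && (D || B))   — complement / identity
= !!E && B || !D   — absorption
= E && B || !D   — double negation

E && B || !D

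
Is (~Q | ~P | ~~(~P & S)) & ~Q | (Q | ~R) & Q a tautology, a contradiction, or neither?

tautology

(~Q | ~P | ~~(~P & S)) & ~Q | (Q | ~R) & Q
= (~Q | ~P | ~P & S) & ~Q | (Q | ~R) & Q   — double negation
= (~Q | ~P | ~P & S) & ~Q | Q   — absorption
= (~Q | ~P) & ~Q | Q   — absorption
= ~Q | Q   — absorption
= 1   — complement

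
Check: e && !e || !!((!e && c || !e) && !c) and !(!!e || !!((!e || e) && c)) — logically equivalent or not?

E1: e && !e || !!((!e && c || !e) && !c)
    = e && !e || (!e && c || !e) && !c
    = e && !e || !e && !c
    = !e && !c
E2: !(!!e || !!((!e || e) && c))
    = !e && !((!e || e) && c)
    = !e && !c
Both reduce to !e && !c, so they are equivalent.

Yes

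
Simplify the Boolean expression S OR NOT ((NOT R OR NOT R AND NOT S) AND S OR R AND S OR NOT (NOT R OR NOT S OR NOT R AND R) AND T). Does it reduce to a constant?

TRUE

S OR NOT ((NOT R OR NOT R AND NOT S) AND S OR R AND S OR NOT (NOT R OR NOT S OR NOT R AND R) AND T)
= S OR NOT ((NOT R OR NOT R AND NOT S) AND S OR R AND S OR NOT (NOT R OR NOT S) AND T)
= S OR NOT (NOT R AND S OR R AND S OR NOT (NOT R OR NOT S) AND T)
= S OR NOT (NOT R AND S OR R AND S OR R AND S AND T)
= S OR NOT (NOT R AND S OR R AND S)
= S OR NOT S
= TRUE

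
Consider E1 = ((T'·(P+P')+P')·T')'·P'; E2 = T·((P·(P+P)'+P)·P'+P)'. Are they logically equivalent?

Yes

E1: ((T'·(P+P')+P')·T')'·P'
    = ((T'+P')·T')'·P'   [complement / identity]
    = (T')'·P'   [absorption]
    = T·P'   [double negation]
E2: T·((P·(P+P)'+P)·P'+P)'
    = T·((P·P'+P)·P'+P)'   [idempotence]
    = T·(P·P'+P)'   [complement / identity]
    = T·P'   [complement / identity]
Both reduce to T·P', so they are equivalent.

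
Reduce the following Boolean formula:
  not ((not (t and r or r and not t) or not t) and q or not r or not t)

r and t

not ((not (t and r or r and not t) or not t) and q or not r or not t)
= not ((not r or not t) and q or not r or not t)   (distribution)
= not (not r or not t)   (absorption)
= r and t   (De Morgan)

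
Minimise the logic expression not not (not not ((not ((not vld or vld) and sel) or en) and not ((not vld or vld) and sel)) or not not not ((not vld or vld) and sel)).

not not (not not ((not ((not vld or vld) and sel) or en) and not ((not vld or vld) and sel)) or not not not ((not vld or vld) and sel))
= not not (not not not ((not vld or vld) and sel) or not not not ((not vld or vld) and sel))   (absorption)
= not not not not not ((not vld or vld) and sel)   (idempotence)
= not not not not not sel   (complement / identity)
= not not not sel   (double negation)
= not sel   (double negation)

not sel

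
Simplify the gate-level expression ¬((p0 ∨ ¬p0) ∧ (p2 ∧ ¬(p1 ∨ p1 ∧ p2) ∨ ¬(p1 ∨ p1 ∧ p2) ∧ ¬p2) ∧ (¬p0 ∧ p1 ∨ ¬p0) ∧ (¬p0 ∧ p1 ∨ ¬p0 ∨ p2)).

p1 ∨ p0

¬((p0 ∨ ¬p0) ∧ (p2 ∧ ¬(p1 ∨ p1 ∧ p2) ∨ ¬(p1 ∨ p1 ∧ p2) ∧ ¬p2) ∧ (¬p0 ∧ p1 ∨ ¬p0) ∧ (¬p0 ∧ p1 ∨ ¬p0 ∨ p2))
= ¬((p0 ∨ ¬p0) ∧ ¬(p1 ∨ p1 ∧ p2) ∧ (¬p0 ∧ p1 ∨ ¬p0) ∧ (¬p0 ∧ p1 ∨ ¬p0 ∨ p2))
= ¬((p0 ∨ ¬p0) ∧ ¬(p1 ∨ p1 ∧ p2) ∧ (¬p0 ∧ p1 ∨ ¬p0))
= ¬((p0 ∨ ¬p0) ∧ ¬p1 ∧ (¬p0 ∧ p1 ∨ ¬p0))
= ¬(¬p1 ∧ (¬p0 ∧ p1 ∨ ¬p0))
= ¬(¬p1 ∧ ¬p0)
= p1 ∨ p0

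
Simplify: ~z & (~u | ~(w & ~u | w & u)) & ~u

~z & (~u | ~(w & ~u | w & u)) & ~u
= ~z & (~u | ~w) & ~u   [distribution]
= ~z & ~u   [absorption]

~z & ~u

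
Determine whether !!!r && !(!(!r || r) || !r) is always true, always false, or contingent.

always false

!!!r && !(!(!r || r) || !r)
= !!!r && (!r || r) && r
= !!!r && r
= !r && r
= false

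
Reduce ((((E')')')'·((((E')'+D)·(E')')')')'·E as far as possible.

0

((((E')')')'·((((E')'+D)·(E')')')')'·E
= ((((E')')')'·(((E')')')')'·E   (absorption)
= ((((E')')')')'·E   (idempotence)
= ((E')')'·E   (double negation)
= E'·E   (double negation)
= 0   (complement)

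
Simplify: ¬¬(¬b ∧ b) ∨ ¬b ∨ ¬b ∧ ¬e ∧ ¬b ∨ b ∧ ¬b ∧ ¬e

¬b

¬¬(¬b ∧ b) ∨ ¬b ∨ ¬b ∧ ¬e ∧ ¬b ∨ b ∧ ¬b ∧ ¬e
= ¬b ∧ b ∨ ¬b ∨ ¬b ∧ ¬e ∧ ¬b ∨ b ∧ ¬b ∧ ¬e
= ¬b ∧ b ∨ ¬b ∨ ¬b ∧ ¬e
= ¬b ∨ ¬b ∧ ¬e
= ¬b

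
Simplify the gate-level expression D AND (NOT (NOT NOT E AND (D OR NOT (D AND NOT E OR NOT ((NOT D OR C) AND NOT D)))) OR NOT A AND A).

D AND NOT E

D AND (NOT (NOT NOT E AND (D OR NOT (D AND NOT E OR NOT ((NOT D OR C) AND NOT D)))) OR NOT A AND A)
= D AND (NOT (NOT NOT E AND (D OR NOT (D AND NOT E OR NOT NOT D))) OR NOT A AND A)   (absorption)
= D AND NOT (NOT NOT E AND (D OR NOT (D AND NOT E OR NOT NOT D)))   (complement / identity)
= D AND NOT (NOT NOT E AND (D OR NOT (D AND NOT E OR D)))   (double negation)
= D AND NOT (NOT NOT E AND (D OR NOT D))   (absorption)
= D AND NOT (E AND (D OR NOT D))   (double negation)
= D AND NOT E   (complement / identity)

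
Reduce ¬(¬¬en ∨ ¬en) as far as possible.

¬(¬¬en ∨ ¬en)
= ¬en ∧ en   (De Morgan)
= False   (complement)

False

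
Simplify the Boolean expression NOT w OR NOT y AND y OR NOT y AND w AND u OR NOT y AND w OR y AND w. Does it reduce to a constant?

TRUE

NOT w OR NOT y AND y OR NOT y AND w AND u OR NOT y AND w OR y AND w
= NOT w OR NOT y AND y OR NOT y AND w OR y AND w   (absorption)
= NOT w OR NOT y AND y OR w   (distribution)
= NOT w OR w   (complement / identity)
= TRUE   (complement)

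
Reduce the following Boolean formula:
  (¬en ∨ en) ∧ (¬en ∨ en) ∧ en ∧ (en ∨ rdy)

en

(¬en ∨ en) ∧ (¬en ∨ en) ∧ en ∧ (en ∨ rdy)
= (¬en ∨ en) ∧ (¬en ∨ en) ∧ en
= (¬en ∨ en) ∧ en
= en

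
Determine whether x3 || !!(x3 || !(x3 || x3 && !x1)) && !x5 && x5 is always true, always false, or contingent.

x3 || !!(x3 || !(x3 || x3 && !x1)) && !x5 && x5
= x3 || !!(x3 || !x3) && !x5 && x5   — absorption
= x3 || (x3 || !x3) && !x5 && x5   — double negation
= x3 || !x5 && x5   — complement / identity
= x3   — complement / identity
This depends on x3, so it is not a constant.

contingent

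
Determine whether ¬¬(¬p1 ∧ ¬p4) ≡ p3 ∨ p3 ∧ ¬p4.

No

E1: ¬¬(¬p1 ∧ ¬p4)
    = ¬p1 ∧ ¬p4   [double negation]
E2: p3 ∨ p3 ∧ ¬p4
    = p3   [absorption]
These differ: at p1=1, p3=1, p4=0, E1 = 0 but E2 = 1.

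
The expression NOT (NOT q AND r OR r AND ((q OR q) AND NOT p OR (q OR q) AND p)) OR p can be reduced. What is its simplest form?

NOT (NOT q AND r OR r AND ((q OR q) AND NOT p OR (q OR q) AND p)) OR p
= NOT (NOT q AND r OR r AND (q OR q)) OR p   [distribution]
= NOT (NOT q AND r OR r AND q) OR p   [idempotence]
= NOT r OR p   [distribution]

NOT r OR p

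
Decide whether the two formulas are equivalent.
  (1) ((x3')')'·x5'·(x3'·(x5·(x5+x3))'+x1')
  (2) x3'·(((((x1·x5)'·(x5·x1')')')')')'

Yes

E1: ((x3')')'·x5'·(x3'·(x5·(x5+x3))'+x1')
    = ((x3')')'·x5'·(x3'·x5'+x1')
    = x3'·x5'·(x3'·x5'+x1')
    = x3'·x5'
E2: x3'·(((((x1·x5)'·(x5·x1')')')')')'
    = x3'·(((x1·x5)'·(x5·x1')')')'
    = x3'·(x1·x5+x5·x1')'
    = x3'·x5'
Both reduce to x3'·x5', so they are equivalent.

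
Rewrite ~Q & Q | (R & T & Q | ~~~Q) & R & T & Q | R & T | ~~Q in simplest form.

R & T | Q

~Q & Q | (R & T & Q | ~~~Q) & R & T & Q | R & T | ~~Q
= (R & T & Q | ~~~Q) & R & T & Q | R & T | ~~Q   — complement / identity
= (R & T & Q | ~Q) & R & T & Q | R & T | ~~Q   — double negation
= R & T & Q | R & T | ~~Q   — absorption
= R & T | ~~Q   — absorption
= R & T | Q   — double negation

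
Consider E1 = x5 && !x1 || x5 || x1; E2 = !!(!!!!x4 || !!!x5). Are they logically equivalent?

E1: x5 && !x1 || x5 || x1
    = x5 || x1   — absorption
E2: !!(!!!!x4 || !!!x5)
    = !!(!!!!x4 || !x5)   — double negation
    = !!(!!x4 || !x5)   — double negation
    = !!(x4 || !x5)   — double negation
    = x4 || !x5   — double negation
These differ: at x1=0, x4=0, x5=0, E1 = 0 but E2 = 1.

No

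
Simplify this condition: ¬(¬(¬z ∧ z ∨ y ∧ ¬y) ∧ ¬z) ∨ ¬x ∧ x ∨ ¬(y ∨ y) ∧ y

z

¬(¬(¬z ∧ z ∨ y ∧ ¬y) ∧ ¬z) ∨ ¬x ∧ x ∨ ¬(y ∨ y) ∧ y
= ¬(¬(y ∧ ¬y) ∧ ¬z) ∨ ¬x ∧ x ∨ ¬(y ∨ y) ∧ y   — complement / identity
= ¬(¬(y ∧ ¬y) ∧ ¬z) ∨ ¬x ∧ x ∨ ¬y ∧ y   — idempotence
= ¬(¬(y ∧ ¬y) ∧ ¬z) ∨ ¬x ∧ x   — complement / identity
= y ∧ ¬y ∨ z ∨ ¬x ∧ x   — De Morgan
= z ∨ ¬x ∧ x   — complement / identity
= z   — complement / identity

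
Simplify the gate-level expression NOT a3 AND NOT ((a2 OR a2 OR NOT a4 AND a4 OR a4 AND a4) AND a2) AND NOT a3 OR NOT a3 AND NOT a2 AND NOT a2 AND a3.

NOT a3 AND NOT ((a2 OR a2 OR NOT a4 AND a4 OR a4 AND a4) AND a2) AND NOT a3 OR NOT a3 AND NOT a2 AND NOT a2 AND a3
= NOT a3 AND NOT ((a2 OR a2 OR a4) AND a2) AND NOT a3 OR NOT a3 AND NOT a2 AND NOT a2 AND a3   (distribution)
= NOT a3 AND NOT ((a2 OR a4) AND a2) AND NOT a3 OR NOT a3 AND NOT a2 AND NOT a2 AND a3   (idempotence)
= NOT a3 AND NOT ((a2 OR a4) AND a2) AND NOT a3 OR NOT a3 AND NOT a2 AND a3   (idempotence)
= NOT a3 AND NOT a2 AND NOT a3 OR NOT a3 AND NOT a2 AND a3   (absorption)
= NOT a3 AND NOT a2   (distribution)

NOT a3 AND NOT a2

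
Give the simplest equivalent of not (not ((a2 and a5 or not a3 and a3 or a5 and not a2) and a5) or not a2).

a5 and a2

not (not ((a2 and a5 or not a3 and a3 or a5 and not a2) and a5) or not a2)
= not (not ((a2 and a5 or a5 and not a2) and a5) or not a2)   [complement / identity]
= not (not ((a2 or not a2) and a5 and a5) or not a2)   [distribution]
= not (not (a5 and a5) or not a2)   [complement / identity]
= not (not a5 or not a2)   [idempotence]
= a5 and a2   [De Morgan]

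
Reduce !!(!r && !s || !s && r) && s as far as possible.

false

!!(!r && !s || !s && r) && s
= !!!s && s   — distribution
= !s && s   — double negation
= false   — complement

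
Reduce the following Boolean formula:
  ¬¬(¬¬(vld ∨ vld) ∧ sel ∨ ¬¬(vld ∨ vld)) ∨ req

¬¬(¬¬(vld ∨ vld) ∧ sel ∨ ¬¬(vld ∨ vld)) ∨ req
= ¬¬¬¬(vld ∨ vld) ∨ req   (absorption)
= ¬¬¬¬vld ∨ req   (idempotence)
= ¬¬vld ∨ req   (double negation)
= vld ∨ req   (double negation)

vld ∨ req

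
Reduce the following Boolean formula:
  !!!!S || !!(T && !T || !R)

S || !R

!!!!S || !!(T && !T || !R)
= !!S || !!(T && !T || !R)   [double negation]
= !!S || !!!R   [complement / identity]
= !!S || !R   [double negation]
= S || !R   [double negation]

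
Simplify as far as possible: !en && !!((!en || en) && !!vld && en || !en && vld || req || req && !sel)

!en && (vld || req)

!en && !!((!en || en) && !!vld && en || !en && vld || req || req && !sel)
= !en && ((!en || en) && !!vld && en || !en && vld || req || req && !sel)   [double negation]
= !en && ((!en || en) && vld && en || !en && vld || req || req && !sel)   [double negation]
= !en && ((!en || en) && vld && en || !en && vld || req)   [absorption]
= !en && (vld && en || !en && vld || req)   [complement / identity]
= !en && (vld || req)   [distribution]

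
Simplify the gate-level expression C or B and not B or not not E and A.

C or B and not B or not not E and A
= C or B and not B or E and A   (double negation)
= C or E and A   (complement / identity)

C or E and A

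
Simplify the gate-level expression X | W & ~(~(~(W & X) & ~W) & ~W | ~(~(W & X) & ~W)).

X | W & ~(~(~(W & X) & ~W) & ~W | ~(~(W & X) & ~W))
= X | W & ~~(~(W & X) & ~W)   (absorption)
= X | W & ~(W & X | W)   (De Morgan)
= X | W & ~W   (absorption)
= X   (complement / identity)

X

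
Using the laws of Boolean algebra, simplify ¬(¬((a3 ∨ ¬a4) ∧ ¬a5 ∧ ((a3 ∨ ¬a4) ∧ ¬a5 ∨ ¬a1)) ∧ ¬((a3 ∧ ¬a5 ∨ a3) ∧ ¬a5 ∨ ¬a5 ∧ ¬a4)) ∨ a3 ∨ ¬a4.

a3 ∨ ¬a4

¬(¬((a3 ∨ ¬a4) ∧ ¬a5 ∧ ((a3 ∨ ¬a4) ∧ ¬a5 ∨ ¬a1)) ∧ ¬((a3 ∧ ¬a5 ∨ a3) ∧ ¬a5 ∨ ¬a5 ∧ ¬a4)) ∨ a3 ∨ ¬a4
= ¬(¬((a3 ∨ ¬a4) ∧ ¬a5 ∧ ((a3 ∨ ¬a4) ∧ ¬a5 ∨ ¬a1)) ∧ ¬(a3 ∧ ¬a5 ∨ ¬a5 ∧ ¬a4)) ∨ a3 ∨ ¬a4   (absorption)
= ¬(¬((a3 ∨ ¬a4) ∧ ¬a5 ∧ ((a3 ∨ ¬a4) ∧ ¬a5 ∨ ¬a1)) ∧ ¬((a3 ∨ ¬a4) ∧ ¬a5)) ∨ a3 ∨ ¬a4   (distribution)
= ¬(¬((a3 ∨ ¬a4) ∧ ¬a5) ∧ ¬((a3 ∨ ¬a4) ∧ ¬a5)) ∨ a3 ∨ ¬a4   (absorption)
= ¬¬((a3 ∨ ¬a4) ∧ ¬a5) ∨ a3 ∨ ¬a4   (idempotence)
= (a3 ∨ ¬a4) ∧ ¬a5 ∨ a3 ∨ ¬a4   (double negation)
= a3 ∨ ¬a4   (absorption)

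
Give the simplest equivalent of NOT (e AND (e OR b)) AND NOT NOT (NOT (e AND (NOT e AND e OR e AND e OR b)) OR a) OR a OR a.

NOT e OR a

NOT (e AND (e OR b)) AND NOT NOT (NOT (e AND (NOT e AND e OR e AND e OR b)) OR a) OR a OR a
= NOT (e AND (e OR b)) AND NOT NOT (NOT (e AND (e OR b)) OR a) OR a OR a
= NOT (e AND (e OR b)) AND NOT NOT (NOT (e AND (e OR b)) OR a) OR a
= NOT (e AND (e OR b)) AND (NOT (e AND (e OR b)) OR a) OR a
= NOT (e AND (e OR b)) OR a
= NOT e OR a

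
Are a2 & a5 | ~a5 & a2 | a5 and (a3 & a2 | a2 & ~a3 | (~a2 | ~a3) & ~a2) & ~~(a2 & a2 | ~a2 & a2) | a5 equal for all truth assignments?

E1: a2 & a5 | ~a5 & a2 | a5
    = a2 | a5   — distribution
E2: (a3 & a2 | a2 & ~a3 | (~a2 | ~a3) & ~a2) & ~~(a2 & a2 | ~a2 & a2) | a5
    = (a2 | (~a2 | ~a3) & ~a2) & ~~(a2 & a2 | ~a2 & a2) | a5   — distribution
    = (a2 | (~a2 | ~a3) & ~a2) & ~~a2 | a5   — distribution
    = (a2 | ~a2) & ~~a2 | a5   — absorption
    = ~~a2 | a5   — complement / identity
    = a2 | a5   — double negation
Both reduce to a2 | a5, so they are equivalent.

Yes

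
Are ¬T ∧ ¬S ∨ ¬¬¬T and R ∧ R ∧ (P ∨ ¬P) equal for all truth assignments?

No

E1: ¬T ∧ ¬S ∨ ¬¬¬T
    = ¬T ∧ ¬S ∨ ¬T   [double negation]
    = ¬T   [absorption]
E2: R ∧ R ∧ (P ∨ ¬P)
    = R ∧ (P ∨ ¬P)   [idempotence]
    = R   [complement / identity]
These differ: at P=0, R=0, S=0, T=0, E1 = 1 but E2 = 0.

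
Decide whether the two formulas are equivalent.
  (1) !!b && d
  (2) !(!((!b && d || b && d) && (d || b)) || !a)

No

E1: !!b && d
    = b && d   [double negation]
E2: !(!((!b && d || b && d) && (d || b)) || !a)
    = !(!(d && (d || b)) || !a)   [distribution]
    = !(!d || !a)   [absorption]
    = d && a   [De Morgan]
These differ: at a=1, b=0, d=1, E1 = 0 but E2 = 1.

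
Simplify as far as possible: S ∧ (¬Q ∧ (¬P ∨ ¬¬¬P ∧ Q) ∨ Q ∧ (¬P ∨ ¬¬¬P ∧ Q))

S ∧ ¬P

S ∧ (¬Q ∧ (¬P ∨ ¬¬¬P ∧ Q) ∨ Q ∧ (¬P ∨ ¬¬¬P ∧ Q))
= S ∧ (¬P ∨ ¬¬¬P ∧ Q)   [distribution]
= S ∧ (¬P ∨ ¬P ∧ Q)   [double negation]
= S ∧ ¬P   [absorption]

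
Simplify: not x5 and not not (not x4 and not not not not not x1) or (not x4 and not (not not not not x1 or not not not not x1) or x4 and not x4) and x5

not x5 and not not (not x4 and not not not not not x1) or (not x4 and not (not not not not x1 or not not not not x1) or x4 and not x4) and x5
= not x5 and not not (not x4 and not not not not not x1) or not x4 and not (not not not not x1 or not not not not x1) and x5   — complement / identity
= not x5 and not x4 and not not not not not x1 or not x4 and not (not not not not x1 or not not not not x1) and x5   — double negation
= not x5 and not x4 and not not not not not x1 or not x4 and not not not not not x1 and x5   — idempotence
= not x4 and not not not not not x1   — distribution
= not x4 and not not not x1   — double negation
= not x4 and not x1   — double negation

not x4 and not x1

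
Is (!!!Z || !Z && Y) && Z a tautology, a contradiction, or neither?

(!!!Z || !Z && Y) && Z
= (!Z || !Z && Y) && Z   — double negation
= !Z && Z   — absorption
= false   — complement

contradiction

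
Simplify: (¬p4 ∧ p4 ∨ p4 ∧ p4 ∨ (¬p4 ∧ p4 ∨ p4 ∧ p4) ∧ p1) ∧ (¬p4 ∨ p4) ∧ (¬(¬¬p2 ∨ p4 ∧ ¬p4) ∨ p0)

p4 ∧ (¬p2 ∨ p0)

(¬p4 ∧ p4 ∨ p4 ∧ p4 ∨ (¬p4 ∧ p4 ∨ p4 ∧ p4) ∧ p1) ∧ (¬p4 ∨ p4) ∧ (¬(¬¬p2 ∨ p4 ∧ ¬p4) ∨ p0)
= (¬p4 ∧ p4 ∨ p4 ∧ p4 ∨ (¬p4 ∧ p4 ∨ p4 ∧ p4) ∧ p1) ∧ (¬(¬¬p2 ∨ p4 ∧ ¬p4) ∨ p0)   (complement / identity)
= (¬p4 ∧ p4 ∨ p4 ∧ p4 ∨ (¬p4 ∧ p4 ∨ p4 ∧ p4) ∧ p1) ∧ (¬¬¬p2 ∨ p0)   (complement / identity)
= (¬p4 ∧ p4 ∨ p4 ∧ p4) ∧ (¬¬¬p2 ∨ p0)   (absorption)
= p4 ∧ (¬¬¬p2 ∨ p0)   (distribution)
= p4 ∧ (¬p2 ∨ p0)   (double negation)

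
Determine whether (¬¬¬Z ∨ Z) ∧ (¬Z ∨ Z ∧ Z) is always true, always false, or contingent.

(¬¬¬Z ∨ Z) ∧ (¬Z ∨ Z ∧ Z)
= (¬Z ∨ Z) ∧ (¬Z ∨ Z ∧ Z)   — double negation
= (¬Z ∨ Z) ∧ (¬Z ∨ Z)   — idempotence
= ¬Z ∨ Z   — complement / identity
= True   — complement

always true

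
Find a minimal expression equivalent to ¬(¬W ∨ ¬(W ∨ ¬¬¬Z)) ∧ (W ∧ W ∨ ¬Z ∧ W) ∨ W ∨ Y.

W ∨ Y

¬(¬W ∨ ¬(W ∨ ¬¬¬Z)) ∧ (W ∧ W ∨ ¬Z ∧ W) ∨ W ∨ Y
= ¬(¬W ∨ ¬(W ∨ ¬Z)) ∧ (W ∧ W ∨ ¬Z ∧ W) ∨ W ∨ Y   — double negation
= ¬(¬W ∨ ¬(W ∨ ¬Z)) ∧ W ∧ (W ∨ ¬Z) ∨ W ∨ Y   — distribution
= W ∧ (W ∨ ¬Z) ∧ W ∧ (W ∨ ¬Z) ∨ W ∨ Y   — De Morgan
= W ∧ (W ∨ ¬Z) ∨ W ∨ Y   — idempotence
= W ∨ W ∨ Y   — absorption
= W ∨ Y   — idempotence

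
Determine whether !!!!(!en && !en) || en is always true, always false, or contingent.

!!!!(!en && !en) || en
= !!(!en && !en) || en   [double negation]
= !!!en || en   [idempotence]
= !en || en   [double negation]
= true   [complement]

always true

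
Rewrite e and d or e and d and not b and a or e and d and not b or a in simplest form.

e and d or e and d and not b and a or e and d and not b or a
= e and d or e and d and not b or a   — absorption
= e and d or a   — absorption

e and d or a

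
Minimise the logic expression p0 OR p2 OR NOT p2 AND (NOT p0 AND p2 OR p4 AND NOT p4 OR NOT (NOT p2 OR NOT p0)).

p0 OR p2 OR NOT p2 AND (NOT p0 AND p2 OR p4 AND NOT p4 OR NOT (NOT p2 OR NOT p0))
= p0 OR p2 OR NOT p2 AND (NOT p0 AND p2 OR p4 AND NOT p4 OR p2 AND p0)
= p0 OR p2 OR NOT p2 AND (NOT p0 AND p2 OR p2 AND p0)
= p0 OR p2 OR NOT p2 AND p2
= p0 OR p2

p0 OR p2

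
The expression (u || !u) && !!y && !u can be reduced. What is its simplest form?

(u || !u) && !!y && !u
= !!y && !u
= y && !u

y && !u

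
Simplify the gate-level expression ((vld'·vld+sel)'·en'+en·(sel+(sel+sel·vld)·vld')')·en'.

((vld'·vld+sel)'·en'+en·(sel+(sel+sel·vld)·vld')')·en'
= (sel'·en'+en·(sel+(sel+sel·vld)·vld')')·en'   — complement / identity
= (sel'·en'+en·(sel+sel·vld')')·en'   — absorption
= (sel'·en'+en·sel')·en'   — absorption
= sel'·en'   — distribution

sel'·en'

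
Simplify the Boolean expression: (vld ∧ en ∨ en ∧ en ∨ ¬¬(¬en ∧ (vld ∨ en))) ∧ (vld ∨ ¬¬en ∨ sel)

(vld ∧ en ∨ en ∧ en ∨ ¬¬(¬en ∧ (vld ∨ en))) ∧ (vld ∨ ¬¬en ∨ sel)
= (en ∧ (vld ∨ en) ∨ ¬¬(¬en ∧ (vld ∨ en))) ∧ (vld ∨ ¬¬en ∨ sel)   — distribution
= (en ∧ (vld ∨ en) ∨ ¬en ∧ (vld ∨ en)) ∧ (vld ∨ ¬¬en ∨ sel)   — double negation
= (vld ∨ en) ∧ (vld ∨ ¬¬en ∨ sel)   — distribution
= (vld ∨ en) ∧ (vld ∨ en ∨ sel)   — double negation
= vld ∨ en   — absorption

vld ∨ en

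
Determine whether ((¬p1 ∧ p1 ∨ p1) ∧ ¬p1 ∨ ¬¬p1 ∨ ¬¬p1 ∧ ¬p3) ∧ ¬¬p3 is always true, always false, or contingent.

((¬p1 ∧ p1 ∨ p1) ∧ ¬p1 ∨ ¬¬p1 ∨ ¬¬p1 ∧ ¬p3) ∧ ¬¬p3
= (p1 ∧ ¬p1 ∨ ¬¬p1 ∨ ¬¬p1 ∧ ¬p3) ∧ ¬¬p3   — complement / identity
= (¬¬p1 ∨ ¬¬p1 ∧ ¬p3) ∧ ¬¬p3   — complement / identity
= ¬¬p1 ∧ ¬¬p3   — absorption
= p1 ∧ ¬¬p3   — double negation
= p1 ∧ p3   — double negation
This depends on p1, p3, so it is not a constant.

contingent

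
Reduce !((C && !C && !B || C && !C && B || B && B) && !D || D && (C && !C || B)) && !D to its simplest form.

!B && !D

!((C && !C && !B || C && !C && B || B && B) && !D || D && (C && !C || B)) && !D
= !((C && !C || B && B) && !D || D && (C && !C || B)) && !D
= !((C && !C || B) && !D || D && (C && !C || B)) && !D
= !(C && !C || B) && !D
= !B && !D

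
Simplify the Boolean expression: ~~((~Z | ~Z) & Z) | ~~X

X

~~((~Z | ~Z) & Z) | ~~X
= ~~((~Z | ~Z) & Z) | X   — double negation
= ~~(~Z & Z) | X   — idempotence
= ~Z & Z | X   — double negation
= X   — complement / identity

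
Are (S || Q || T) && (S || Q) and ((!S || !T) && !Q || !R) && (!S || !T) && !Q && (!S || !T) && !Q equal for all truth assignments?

No

E1: (S || Q || T) && (S || Q)
    = S || Q   — absorption
E2: ((!S || !T) && !Q || !R) && (!S || !T) && !Q && (!S || !T) && !Q
    = (!S || !T) && !Q && (!S || !T) && !Q   — absorption
    = (!S || !T) && !Q   — idempotence
These differ: at Q=1, R=1, S=1, T=1, E1 = 1 but E2 = 0.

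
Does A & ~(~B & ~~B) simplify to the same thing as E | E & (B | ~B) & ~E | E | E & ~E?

E1: A & ~(~B & ~~B)
    = A & (B | ~B)
    = A
E2: E | E & (B | ~B) & ~E | E | E & ~E
    = E | E & ~E | E | E & ~E
    = E | E & ~E
    = E
These differ: at A=0, B=0, E=1, E1 = 0 but E2 = 1.

No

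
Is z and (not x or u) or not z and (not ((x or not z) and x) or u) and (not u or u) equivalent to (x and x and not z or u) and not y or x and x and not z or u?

No

E1: z and (not x or u) or not z and (not ((x or not z) and x) or u) and (not u or u)
    = z and (not x or u) or not z and (not x or u) and (not u or u)
    = z and (not x or u) or not z and (not x or u)
    = not x or u
E2: (x and x and not z or u) and not y or x and x and not z or u
    = x and x and not z or u
    = x and not z or u
These differ: at u=0, x=0, y=1, z=1, E1 = 1 but E2 = 0.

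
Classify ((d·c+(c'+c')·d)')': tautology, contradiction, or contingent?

contingent

((d·c+(c'+c')·d)')'
= ((d·c+c'·d)')'   (idempotence)
= d·c+c'·d   (double negation)
= d   (distribution)
This depends on d, so it is not a constant.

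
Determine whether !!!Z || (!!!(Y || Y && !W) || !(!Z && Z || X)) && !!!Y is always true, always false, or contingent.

!!!Z || (!!!(Y || Y && !W) || !(!Z && Z || X)) && !!!Y
= !!!Z || (!!!(Y || Y && !W) || !X) && !!!Y   [complement / identity]
= !!!Z || (!!!Y || !X) && !!!Y   [absorption]
= !!!Z || !!!Y   [absorption]
= !!!Z || !Y   [double negation]
= !Z || !Y   [double negation]
This depends on Y, Z, so it is not a constant.

contingent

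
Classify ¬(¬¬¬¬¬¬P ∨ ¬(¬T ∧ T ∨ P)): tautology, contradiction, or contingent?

contradiction

¬(¬¬¬¬¬¬P ∨ ¬(¬T ∧ T ∨ P))
= ¬(¬¬¬¬¬¬P ∨ ¬P)
= ¬(¬¬¬¬P ∨ ¬P)
= ¬¬¬P ∧ P
= ¬P ∧ P
= False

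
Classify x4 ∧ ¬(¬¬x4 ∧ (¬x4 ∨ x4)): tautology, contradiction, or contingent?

contradiction

x4 ∧ ¬(¬¬x4 ∧ (¬x4 ∨ x4))
= x4 ∧ ¬¬¬x4   (complement / identity)
= x4 ∧ ¬x4   (double negation)
= False   (complement)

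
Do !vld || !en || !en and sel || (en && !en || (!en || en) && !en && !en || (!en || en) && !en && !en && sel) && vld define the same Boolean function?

E1: !vld || !en || !en
    = !vld || !en   — idempotence
E2: sel || (en && !en || (!en || en) && !en && !en || (!en || en) && !en && !en && sel) && vld
    = sel || (en && !en || (!en || en) && !en && !en) && vld   — absorption
    = sel || (en && !en || !en && !en) && vld   — complement / identity
    = sel || !en && vld   — distribution
These differ: at en=1, sel=0, vld=0, E1 = 1 but E2 = 0.

No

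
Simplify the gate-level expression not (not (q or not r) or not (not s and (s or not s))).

not (not (q or not r) or not (not s and (s or not s)))
= (q or not r) and not s and (s or not s)   (De Morgan)
= (q or not r) and not s   (complement / identity)

(q or not r) and not s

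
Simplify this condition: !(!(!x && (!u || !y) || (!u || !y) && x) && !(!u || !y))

!(!(!x && (!u || !y) || (!u || !y) && x) && !(!u || !y))
= !(!(!u || !y) && !(!u || !y))   (distribution)
= !!(!u || !y)   (idempotence)
= !u || !y   (double negation)

!u || !y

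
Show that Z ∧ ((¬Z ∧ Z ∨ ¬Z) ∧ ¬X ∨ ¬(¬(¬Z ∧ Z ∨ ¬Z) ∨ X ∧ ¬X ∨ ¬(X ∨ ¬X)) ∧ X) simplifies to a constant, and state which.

False

Z ∧ ((¬Z ∧ Z ∨ ¬Z) ∧ ¬X ∨ ¬(¬(¬Z ∧ Z ∨ ¬Z) ∨ X ∧ ¬X ∨ ¬(X ∨ ¬X)) ∧ X)
= Z ∧ ((¬Z ∧ Z ∨ ¬Z) ∧ ¬X ∨ ¬(¬(¬Z ∧ Z ∨ ¬Z) ∨ ¬(X ∨ ¬X)) ∧ X)
= Z ∧ ((¬Z ∧ Z ∨ ¬Z) ∧ ¬X ∨ (¬Z ∧ Z ∨ ¬Z) ∧ (X ∨ ¬X) ∧ X)
= Z ∧ ((¬Z ∧ Z ∨ ¬Z) ∧ ¬X ∨ (¬Z ∧ Z ∨ ¬Z) ∧ X)
= Z ∧ (¬Z ∧ Z ∨ ¬Z)
= Z ∧ ¬Z
= False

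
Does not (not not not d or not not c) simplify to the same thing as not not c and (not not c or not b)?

E1: not (not not not d or not not c)
    = not not d and not c   [De Morgan]
    = d and not c   [double negation]
E2: not not c and (not not c or not b)
    = not not c   [absorption]
    = c   [double negation]
These differ: at b=0, c=1, d=0, E1 = 0 but E2 = 1.

No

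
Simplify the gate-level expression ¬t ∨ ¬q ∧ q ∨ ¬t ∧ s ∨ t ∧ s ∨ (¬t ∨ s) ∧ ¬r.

¬t ∨ ¬q ∧ q ∨ ¬t ∧ s ∨ t ∧ s ∨ (¬t ∨ s) ∧ ¬r
= ¬t ∨ ¬t ∧ s ∨ t ∧ s ∨ (¬t ∨ s) ∧ ¬r
= ¬t ∨ s ∨ (¬t ∨ s) ∧ ¬r
= ¬t ∨ s

¬t ∨ s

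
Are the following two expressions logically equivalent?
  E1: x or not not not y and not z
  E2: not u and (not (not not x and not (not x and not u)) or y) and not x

No

E1: x or not not not y and not z
    = x or not y and not z   — double negation
E2: not u and (not (not not x and not (not x and not u)) or y) and not x
    = not u and (not x or not x and not u or y) and not x   — De Morgan
    = not u and (not x or y) and not x   — absorption
    = not u and not x   — absorption
These differ: at u=0, x=1, y=0, z=0, E1 = 1 but E2 = 0.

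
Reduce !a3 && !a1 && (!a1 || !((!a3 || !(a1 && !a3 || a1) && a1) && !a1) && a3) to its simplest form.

!a3 && !a1 && (!a1 || !((!a3 || !(a1 && !a3 || a1) && a1) && !a1) && a3)
= !a3 && !a1 && (!a1 || !((!a3 || !a1 && a1) && !a1) && a3)   [absorption]
= !a3 && !a1 && (!a1 || !(!a3 && !a1) && a3)   [complement / identity]
= !a3 && !a1 && (!a1 || (a3 || a1) && a3)   [De Morgan]
= !a3 && !a1 && (!a1 || a3)   [absorption]
= !a3 && !a1   [absorption]

!a3 && !a1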